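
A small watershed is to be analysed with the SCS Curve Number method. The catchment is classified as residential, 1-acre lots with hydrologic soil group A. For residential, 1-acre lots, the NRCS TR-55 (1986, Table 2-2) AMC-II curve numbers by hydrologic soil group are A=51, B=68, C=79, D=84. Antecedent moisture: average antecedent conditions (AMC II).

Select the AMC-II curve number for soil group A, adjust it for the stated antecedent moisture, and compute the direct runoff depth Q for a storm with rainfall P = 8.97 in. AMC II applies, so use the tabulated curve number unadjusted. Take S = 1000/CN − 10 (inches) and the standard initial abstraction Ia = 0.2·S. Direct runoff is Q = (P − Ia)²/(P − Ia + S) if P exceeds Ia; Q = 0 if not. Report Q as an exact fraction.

Q = 1292186809/433229700 in ≈ 2.983 in

NRCS table: residential, 1-acre lots, soil group A → CN(II) = 51
Average conditions: CN = 51 (no AMC adjustment).
Retention S: 1000/CN − 10 with CN=51.000 → S = 490/51 ≈ 9.608 in
Ia = 0.2S: 0.2·9.608 = 1.922 in (exactly 98/51)
Since P=8.970 > Ia=1.922: effective rainfall P−Ia = 35947/5100 in
Q: (35947/5100)² ÷ (84947/5100) = 1292186809/433229700 in (≈ 2.983 in)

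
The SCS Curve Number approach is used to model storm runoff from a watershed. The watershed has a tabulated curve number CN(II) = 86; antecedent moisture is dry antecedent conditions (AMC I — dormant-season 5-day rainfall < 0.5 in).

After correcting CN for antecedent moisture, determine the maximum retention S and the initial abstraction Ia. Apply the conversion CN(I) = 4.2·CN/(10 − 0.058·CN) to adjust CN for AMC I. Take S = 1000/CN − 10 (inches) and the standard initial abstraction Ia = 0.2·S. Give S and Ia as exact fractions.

Dry (AMC I): CN(I) = 4.2·86/(10 − 0.058·86) = (1806/5)/(1253/250) = 12900/179 ≈ 72.067
Retention S: 1000/CN − 10 with CN=72.067 → S = 500/129 ≈ 3.876 in
Ia = 0.2·(500/129) = 100/129 in ≈ 0.775 in

S = 500/129 in ≈ 3.876 in; Ia = 100/129 in ≈ 0.775 in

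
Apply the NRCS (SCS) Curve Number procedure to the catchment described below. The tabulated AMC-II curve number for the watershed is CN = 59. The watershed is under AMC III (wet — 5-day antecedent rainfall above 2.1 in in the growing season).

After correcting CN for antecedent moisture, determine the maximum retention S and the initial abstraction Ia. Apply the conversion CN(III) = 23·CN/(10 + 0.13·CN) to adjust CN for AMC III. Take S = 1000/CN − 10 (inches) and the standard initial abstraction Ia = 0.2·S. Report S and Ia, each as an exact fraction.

CN(III) from CN(II)=59: (23·59)/(10 + 0.13·59) = 135700/1767 ≈ 76.797
S = 1000/(135700/1767) − 10 = 4100/1357 in ≈ 3.021 in
Ia = 0.2S: 0.2·3.021 = 0.604 in (exactly 820/1357)

S = 4100/1357 in ≈ 3.021 in; Ia = 820/1357 in ≈ 0.604 in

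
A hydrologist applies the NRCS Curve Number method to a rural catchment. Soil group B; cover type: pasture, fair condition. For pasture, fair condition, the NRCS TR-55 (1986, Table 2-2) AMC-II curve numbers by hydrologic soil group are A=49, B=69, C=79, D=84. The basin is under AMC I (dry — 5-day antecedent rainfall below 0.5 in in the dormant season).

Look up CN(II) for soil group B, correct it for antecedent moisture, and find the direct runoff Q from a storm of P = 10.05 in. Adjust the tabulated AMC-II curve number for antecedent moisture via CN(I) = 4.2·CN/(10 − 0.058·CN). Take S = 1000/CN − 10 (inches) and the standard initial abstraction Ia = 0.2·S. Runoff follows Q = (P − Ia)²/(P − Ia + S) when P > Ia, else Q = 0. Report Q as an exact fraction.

Q = 52555104001/15627436020 in ≈ 3.363 in

NRCS table: pasture, fair condition, soil group B → CN(II) = 69
Adjust CN=69 to AMC I: 4.2·69/(10 − 0.058·69) → (1449/5) ÷ (2999/500) = 144900/2999 ≈ 48.316
Retention S: 1000/CN − 10 with CN=48.316 → S = 15500/1449 ≈ 10.697 in
Ia = 0.2·(15500/1449) = 3100/1449 in ≈ 2.139 in
P − Ia = 10.050 − 2.139 = 229249/28980 ≈ 7.911 in (> 0, runoff occurs)
Q: (229249/28980)² ÷ (539249/28980) = 52555104001/15627436020 in (≈ 3.363 in)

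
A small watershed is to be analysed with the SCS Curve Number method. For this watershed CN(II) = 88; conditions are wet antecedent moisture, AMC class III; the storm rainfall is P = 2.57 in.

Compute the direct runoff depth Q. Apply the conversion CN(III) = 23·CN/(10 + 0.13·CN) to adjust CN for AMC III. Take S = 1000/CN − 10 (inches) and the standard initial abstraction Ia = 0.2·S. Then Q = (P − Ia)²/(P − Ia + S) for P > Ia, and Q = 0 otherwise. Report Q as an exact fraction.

Wet (AMC III): CN(III) = 23·88/(10 + 0.13·88) = 2024/(536/25) = 6325/67 ≈ 94.403
Max retention: S = 1000/(6325/67) − 10 = 150/253 in (≈ 0.593 in)
Ia = 0.2·(150/253) = 30/253 in ≈ 0.119 in
Excess rainfall: 2.570 − 0.119 = 2.451 in; P > Ia so Q > 0
Q: (62021/25300)² ÷ (77021/25300) = 3846604441/1948631300 in (≈ 1.974 in)

Q = 3846604441/1948631300 in ≈ 1.974 in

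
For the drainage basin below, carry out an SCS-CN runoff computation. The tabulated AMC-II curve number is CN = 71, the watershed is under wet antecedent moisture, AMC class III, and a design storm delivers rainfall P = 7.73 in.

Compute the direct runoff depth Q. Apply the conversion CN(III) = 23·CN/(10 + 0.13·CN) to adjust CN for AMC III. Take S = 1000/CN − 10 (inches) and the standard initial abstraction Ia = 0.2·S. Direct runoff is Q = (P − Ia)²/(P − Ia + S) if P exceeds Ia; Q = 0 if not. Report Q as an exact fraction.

Q = 1450360167481/244020659700 in ≈ 5.944 in

Adjust CN=71 to AMC III: 23·71/(10 + 0.13·71) → 1633 ÷ (1923/100) = 163300/1923 ≈ 84.919
Retention S: 1000/CN − 10 with CN=84.919 → S = 2900/1633 ≈ 1.776 in
Ia = 0.2·(2900/1633) = 580/1633 in ≈ 0.355 in
Since P=7.730 > Ia=0.355: effective rainfall P−Ia = 1204309/163300 in
Runoff Q = (P−Ia)²/(P−Ia+S) = (7.375)²/(7.375+1.776) = 1450360167481/244020659700 ≈ 5.944 in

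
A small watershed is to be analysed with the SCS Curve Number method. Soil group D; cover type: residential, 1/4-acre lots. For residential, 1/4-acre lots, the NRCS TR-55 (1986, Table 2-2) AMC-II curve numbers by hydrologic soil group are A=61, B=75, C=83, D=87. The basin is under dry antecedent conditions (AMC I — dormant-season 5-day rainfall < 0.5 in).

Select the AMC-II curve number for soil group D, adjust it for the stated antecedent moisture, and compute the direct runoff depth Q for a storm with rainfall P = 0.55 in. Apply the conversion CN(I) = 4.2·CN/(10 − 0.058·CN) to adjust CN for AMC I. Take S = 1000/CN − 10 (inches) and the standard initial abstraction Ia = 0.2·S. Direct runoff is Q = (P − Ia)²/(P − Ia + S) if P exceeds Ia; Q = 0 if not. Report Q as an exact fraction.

Q = 0 in ≈ 0.000 in

NRCS table: residential, 1/4-acre lots, soil group D → CN(II) = 87
Dry (AMC I): CN(I) = 4.2·87/(10 − 0.058·87) = (1827/5)/(2477/500) = 182700/2477 ≈ 73.759
Retention S: 1000/CN − 10 with CN=73.759 → S = 6500/1827 ≈ 3.558 in
Initial abstraction Ia = S/5 = (6500/1827)/5 = 1300/1827 ≈ 0.712 in
P = 0.550 ≤ Ia = 0.712 in: entire storm abstracted, Q = 0.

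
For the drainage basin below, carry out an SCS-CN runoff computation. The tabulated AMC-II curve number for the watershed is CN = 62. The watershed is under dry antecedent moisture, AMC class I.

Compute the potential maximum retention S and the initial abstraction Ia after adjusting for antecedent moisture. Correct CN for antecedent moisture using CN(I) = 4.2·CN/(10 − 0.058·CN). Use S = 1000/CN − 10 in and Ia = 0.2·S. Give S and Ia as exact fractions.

Dry (AMC I): CN(I) = 4.2·62/(10 − 0.058·62) = (1302/5)/(1601/250) = 65100/1601 ≈ 40.662
S = 1000/(65100/1601) − 10 = 9500/651 in ≈ 14.593 in
Ia = 0.2S: 0.2·14.593 = 2.919 in (exactly 1900/651)

S = 9500/651 in ≈ 14.593 in; Ia = 1900/651 in ≈ 2.919 in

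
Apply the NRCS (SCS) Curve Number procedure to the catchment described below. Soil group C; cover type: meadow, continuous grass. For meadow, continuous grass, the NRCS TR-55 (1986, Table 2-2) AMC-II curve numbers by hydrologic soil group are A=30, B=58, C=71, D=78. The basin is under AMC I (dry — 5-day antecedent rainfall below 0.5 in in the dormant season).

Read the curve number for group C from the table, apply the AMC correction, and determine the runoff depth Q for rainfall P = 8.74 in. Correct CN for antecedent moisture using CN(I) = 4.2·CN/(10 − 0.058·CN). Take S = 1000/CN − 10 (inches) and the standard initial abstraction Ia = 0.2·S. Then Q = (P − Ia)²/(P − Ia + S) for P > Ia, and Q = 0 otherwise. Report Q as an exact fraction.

Q = 256610125489/91813319850 in ≈ 2.795 in

NRCS table: meadow, continuous grass, soil group C → CN(II) = 71
CN(I) from CN(II)=71: (4.2·71)/(10 − 0.058·71) = 149100/2941 ≈ 50.697
Retention S: 1000/CN − 10 with CN=50.697 → S = 14500/1491 ≈ 9.725 in
Initial abstraction Ia = S/5 = (14500/1491)/5 = 2900/1491 ≈ 1.945 in
Since P=8.740 > Ia=1.945: effective rainfall P−Ia = 506567/74550 in
Q: (506567/74550)² ÷ (1231567/74550) = 256610125489/91813319850 in (≈ 2.795 in)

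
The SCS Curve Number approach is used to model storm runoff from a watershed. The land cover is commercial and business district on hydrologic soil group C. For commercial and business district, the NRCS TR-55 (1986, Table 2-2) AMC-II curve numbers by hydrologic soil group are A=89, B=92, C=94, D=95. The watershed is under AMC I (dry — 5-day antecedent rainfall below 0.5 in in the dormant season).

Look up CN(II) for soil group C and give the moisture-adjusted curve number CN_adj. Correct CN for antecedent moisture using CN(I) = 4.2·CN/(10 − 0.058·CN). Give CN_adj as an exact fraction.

CN_adj = 32900/379 ≈ 86.807

NRCS table: commercial and business district, soil group C → CN(II) = 94
CN(I) from CN(II)=94: (4.2·94)/(10 − 0.058·94) = 32900/379 ≈ 86.807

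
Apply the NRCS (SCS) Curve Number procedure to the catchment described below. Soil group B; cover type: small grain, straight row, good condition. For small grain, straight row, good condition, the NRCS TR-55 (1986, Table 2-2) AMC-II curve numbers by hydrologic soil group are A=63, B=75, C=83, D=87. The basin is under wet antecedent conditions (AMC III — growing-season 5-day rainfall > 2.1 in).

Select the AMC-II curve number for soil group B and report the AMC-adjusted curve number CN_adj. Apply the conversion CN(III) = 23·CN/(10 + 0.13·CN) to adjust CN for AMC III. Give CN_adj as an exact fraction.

NRCS table: small grain, straight row, good condition, soil group B → CN(II) = 75
Wet (AMC III): CN(III) = 23·75/(10 + 0.13·75) = 1725/(79/4) = 6900/79 ≈ 87.342

CN_adj = 6900/79 ≈ 87.342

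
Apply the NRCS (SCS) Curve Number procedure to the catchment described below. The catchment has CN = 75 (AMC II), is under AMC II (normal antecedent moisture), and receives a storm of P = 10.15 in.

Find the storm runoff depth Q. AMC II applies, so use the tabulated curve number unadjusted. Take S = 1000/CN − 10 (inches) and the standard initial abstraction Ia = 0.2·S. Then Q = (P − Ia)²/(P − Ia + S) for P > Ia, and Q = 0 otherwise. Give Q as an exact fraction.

AMC II — tabulated CN = 75 applies directly.
Retention S: 1000/CN − 10 with CN=75.000 → S = 10/3 ≈ 3.333 in
Ia = 0.2·(10/3) = 2/3 in ≈ 0.667 in
Since P=10.150 > Ia=0.667: effective rainfall P−Ia = 569/60 in
Q: (569/60)² ÷ (769/60) = 323761/46140 in (≈ 7.017 in)

Q = 323761/46140 in ≈ 7.017 in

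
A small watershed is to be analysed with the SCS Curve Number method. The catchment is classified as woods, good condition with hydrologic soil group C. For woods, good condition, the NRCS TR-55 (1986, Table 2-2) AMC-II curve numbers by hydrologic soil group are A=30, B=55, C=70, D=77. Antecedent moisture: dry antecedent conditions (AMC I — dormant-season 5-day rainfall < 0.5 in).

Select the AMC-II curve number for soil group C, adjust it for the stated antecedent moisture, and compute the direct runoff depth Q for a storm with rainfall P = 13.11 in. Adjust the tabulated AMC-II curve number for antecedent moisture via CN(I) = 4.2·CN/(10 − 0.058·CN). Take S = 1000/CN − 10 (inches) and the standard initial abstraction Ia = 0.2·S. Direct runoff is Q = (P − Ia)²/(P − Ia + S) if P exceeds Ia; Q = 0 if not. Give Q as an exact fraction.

NRCS table: woods, good condition, soil group C → CN(II) = 70
Adjust CN=70 to AMC I: 4.2·70/(10 − 0.058·70) → 294 ÷ (297/50) = 4900/99 ≈ 49.495
Max retention: S = 1000/(4900/99) − 10 = 500/49 in (≈ 10.204 in)
Ia = 0.2·(500/49) = 100/49 in ≈ 2.041 in
P − Ia = 13.110 − 2.041 = 54239/4900 ≈ 11.069 in (> 0, runoff occurs)
Q: (54239/4900)² ÷ (104239/4900) = 2941869121/510771100 in (≈ 5.760 in)

Q = 2941869121/510771100 in ≈ 5.760 in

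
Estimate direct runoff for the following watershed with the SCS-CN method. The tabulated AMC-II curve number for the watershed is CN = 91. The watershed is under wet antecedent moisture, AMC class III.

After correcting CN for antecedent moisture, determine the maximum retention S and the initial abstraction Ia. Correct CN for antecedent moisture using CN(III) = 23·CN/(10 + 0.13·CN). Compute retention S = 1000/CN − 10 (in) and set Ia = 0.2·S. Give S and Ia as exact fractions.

Adjust CN=91 to AMC III: 23·91/(10 + 0.13·91) → 2093 ÷ (2183/100) = 209300/2183 ≈ 95.877
Retention S: 1000/CN − 10 with CN=95.877 → S = 900/2093 ≈ 0.430 in
Ia = 0.2·(900/2093) = 180/2093 in ≈ 0.086 in

S = 900/2093 in ≈ 0.430 in; Ia = 180/2093 in ≈ 0.086 in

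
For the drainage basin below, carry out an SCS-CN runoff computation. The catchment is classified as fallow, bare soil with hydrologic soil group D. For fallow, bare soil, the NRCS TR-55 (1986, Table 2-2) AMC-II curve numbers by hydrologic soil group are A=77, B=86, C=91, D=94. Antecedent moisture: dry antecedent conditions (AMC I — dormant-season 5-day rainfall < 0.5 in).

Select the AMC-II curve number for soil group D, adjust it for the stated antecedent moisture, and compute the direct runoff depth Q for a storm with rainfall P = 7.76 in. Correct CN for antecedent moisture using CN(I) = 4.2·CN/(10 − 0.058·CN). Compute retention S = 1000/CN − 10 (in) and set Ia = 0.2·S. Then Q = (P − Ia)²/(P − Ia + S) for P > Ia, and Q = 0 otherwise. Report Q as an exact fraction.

Q = 1880439138/303609425 in ≈ 6.194 in

NRCS table: fallow, bare soil, soil group D → CN(II) = 94
CN(I) from CN(II)=94: (4.2·94)/(10 − 0.058·94) = 32900/379 ≈ 86.807
Retention S: 1000/CN − 10 with CN=86.807 → S = 500/329 ≈ 1.520 in
Ia = 0.2·(500/329) = 100/329 in ≈ 0.304 in
Since P=7.760 > Ia=0.304: effective rainfall P−Ia = 61326/8225 in
Q: (61326/8225)² ÷ (73826/8225) = 1880439138/303609425 in (≈ 6.194 in)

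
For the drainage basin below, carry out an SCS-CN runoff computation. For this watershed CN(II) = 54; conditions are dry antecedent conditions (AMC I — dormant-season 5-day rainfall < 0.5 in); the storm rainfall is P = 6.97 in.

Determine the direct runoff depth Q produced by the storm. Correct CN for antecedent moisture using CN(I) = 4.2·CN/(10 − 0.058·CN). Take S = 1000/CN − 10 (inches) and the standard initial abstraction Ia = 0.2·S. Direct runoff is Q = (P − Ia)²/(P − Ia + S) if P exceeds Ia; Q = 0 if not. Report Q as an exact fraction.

Dry (AMC I): CN(I) = 4.2·54/(10 − 0.058·54) = (1134/5)/(1717/250) = 56700/1717 ≈ 33.023
Max retention: S = 1000/(56700/1717) − 10 = 11500/567 in (≈ 20.282 in)
Ia = 0.2S: 0.2·20.282 = 4.056 in (exactly 2300/567)
P − Ia = 6.970 − 4.056 = 165199/56700 ≈ 2.914 in (> 0, runoff occurs)
Q = (165199/56700)²/((165199/56700) + 11500/567) = (27290709601/3214890000)/(1315199/56700) = 27290709601/74571783300 in ≈ 0.366 in

Q = 27290709601/74571783300 in ≈ 0.366 in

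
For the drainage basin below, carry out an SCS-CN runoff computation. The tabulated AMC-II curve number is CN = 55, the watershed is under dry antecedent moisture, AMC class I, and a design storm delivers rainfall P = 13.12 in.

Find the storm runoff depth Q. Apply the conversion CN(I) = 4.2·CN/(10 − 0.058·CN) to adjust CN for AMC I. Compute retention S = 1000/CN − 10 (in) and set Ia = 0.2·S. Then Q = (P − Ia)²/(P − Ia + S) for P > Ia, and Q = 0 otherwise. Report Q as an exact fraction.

Adjust CN=55 to AMC I: 4.2·55/(10 − 0.058·55) → 231 ÷ (681/100) = 7700/227 ≈ 33.921
S = 1000/(7700/227) − 10 = 1500/77 in ≈ 19.481 in
Initial abstraction Ia = S/5 = (1500/77)/5 = 300/77 ≈ 3.896 in
P − Ia = 13.120 − 3.896 = 17756/1925 ≈ 9.224 in (> 0, runoff occurs)
Runoff Q = (P−Ia)²/(P−Ia+S) = (9.224)²/(9.224+19.481) = 39409442/13295975 ≈ 2.964 in

Q = 39409442/13295975 in ≈ 2.964 in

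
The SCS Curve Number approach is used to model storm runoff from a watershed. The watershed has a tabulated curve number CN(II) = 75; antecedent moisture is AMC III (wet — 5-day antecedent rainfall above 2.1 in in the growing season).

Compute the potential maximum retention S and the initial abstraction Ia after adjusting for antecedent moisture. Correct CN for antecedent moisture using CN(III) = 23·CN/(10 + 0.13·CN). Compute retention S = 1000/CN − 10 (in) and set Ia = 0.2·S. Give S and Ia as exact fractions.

Wet (AMC III): CN(III) = 23·75/(10 + 0.13·75) = 1725/(79/4) = 6900/79 ≈ 87.342
Retention S: 1000/CN − 10 with CN=87.342 → S = 100/69 ≈ 1.449 in
Ia = 0.2S: 0.2·1.449 = 0.290 in (exactly 20/69)

S = 100/69 in ≈ 1.449 in; Ia = 20/69 in ≈ 0.290 in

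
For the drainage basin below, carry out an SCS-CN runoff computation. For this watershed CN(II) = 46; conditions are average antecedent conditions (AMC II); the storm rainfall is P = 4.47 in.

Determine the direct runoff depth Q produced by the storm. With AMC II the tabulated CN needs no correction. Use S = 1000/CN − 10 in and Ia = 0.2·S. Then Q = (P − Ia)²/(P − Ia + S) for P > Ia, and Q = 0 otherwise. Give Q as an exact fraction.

Q = 7941387/24442100 in ≈ 0.325 in

AMC II — tabulated CN = 46 applies directly.
Max retention: S = 1000/46 − 10 = 270/23 in (≈ 11.739 in)
Ia = 0.2·(270/23) = 54/23 in ≈ 2.348 in
Since P=4.470 > Ia=2.348: effective rainfall P−Ia = 4881/2300 in
Runoff Q = (P−Ia)²/(P−Ia+S) = (2.122)²/(2.122+11.739) = 7941387/24442100 ≈ 0.325 in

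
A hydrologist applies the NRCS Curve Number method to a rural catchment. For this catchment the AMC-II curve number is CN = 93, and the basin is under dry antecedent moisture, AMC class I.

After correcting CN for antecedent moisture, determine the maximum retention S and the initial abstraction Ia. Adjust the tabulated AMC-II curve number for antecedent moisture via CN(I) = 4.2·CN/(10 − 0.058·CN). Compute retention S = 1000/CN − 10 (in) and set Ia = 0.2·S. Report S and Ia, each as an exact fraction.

Dry (AMC I): CN(I) = 4.2·93/(10 − 0.058·93) = (1953/5)/(2303/500) = 27900/329 ≈ 84.802
S = 1000/(27900/329) − 10 = 500/279 in ≈ 1.792 in
Ia = 0.2S: 0.2·1.792 = 0.358 in (exactly 100/279)

S = 500/279 in ≈ 1.792 in; Ia = 100/279 in ≈ 0.358 in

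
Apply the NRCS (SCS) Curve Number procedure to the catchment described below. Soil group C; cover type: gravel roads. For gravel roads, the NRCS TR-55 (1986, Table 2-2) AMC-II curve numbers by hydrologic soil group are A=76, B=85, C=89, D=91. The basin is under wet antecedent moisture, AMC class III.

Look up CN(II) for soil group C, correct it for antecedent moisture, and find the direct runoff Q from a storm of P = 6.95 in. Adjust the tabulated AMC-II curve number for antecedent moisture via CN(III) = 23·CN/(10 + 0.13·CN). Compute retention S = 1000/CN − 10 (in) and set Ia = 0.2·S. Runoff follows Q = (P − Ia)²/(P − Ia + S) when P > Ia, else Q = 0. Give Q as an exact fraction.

NRCS table: gravel roads, soil group C → CN(II) = 89
CN(III) from CN(II)=89: (23·89)/(10 + 0.13·89) = 204700/2157 ≈ 94.900
Retention S: 1000/CN − 10 with CN=94.900 → S = 1100/2047 ≈ 0.537 in
Initial abstraction Ia = S/5 = (1100/2047)/5 = 220/2047 ≈ 0.107 in
Since P=6.950 > Ia=0.107: effective rainfall P−Ia = 280133/40940 in
Q = (280133/40940)²/((280133/40940) + 1100/2047) = (78474497689/1676083600)/(302133/40940) = 78474497689/12369325020 in ≈ 6.344 in

Q = 78474497689/12369325020 in ≈ 6.344 in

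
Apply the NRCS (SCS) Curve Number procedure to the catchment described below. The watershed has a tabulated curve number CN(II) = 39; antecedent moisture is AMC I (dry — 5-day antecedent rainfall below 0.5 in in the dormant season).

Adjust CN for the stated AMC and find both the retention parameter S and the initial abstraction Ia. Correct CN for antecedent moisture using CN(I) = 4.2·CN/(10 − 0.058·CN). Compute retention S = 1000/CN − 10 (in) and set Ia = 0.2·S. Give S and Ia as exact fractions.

S = 30500/819 in ≈ 37.241 in; Ia = 6100/819 in ≈ 7.448 in

Dry (AMC I): CN(I) = 4.2·39/(10 − 0.058·39) = (819/5)/(3869/500) = 81900/3869 ≈ 21.168
Max retention: S = 1000/(81900/3869) − 10 = 30500/819 in (≈ 37.241 in)
Ia = 0.2S: 0.2·37.241 = 7.448 in (exactly 6100/819)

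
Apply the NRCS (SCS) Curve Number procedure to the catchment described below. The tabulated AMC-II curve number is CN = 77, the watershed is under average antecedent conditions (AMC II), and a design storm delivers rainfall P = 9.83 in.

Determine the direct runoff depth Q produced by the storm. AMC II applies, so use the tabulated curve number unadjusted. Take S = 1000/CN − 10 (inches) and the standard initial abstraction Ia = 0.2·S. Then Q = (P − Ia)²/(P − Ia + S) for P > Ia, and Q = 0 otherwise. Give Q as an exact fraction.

Q = 5053930281/724500700 in ≈ 6.976 in

CN(II) = 77; AMC II needs no correction.
Retention S: 1000/CN − 10 with CN=77.000 → S = 230/77 ≈ 2.987 in
Ia = 0.2·(230/77) = 46/77 in ≈ 0.597 in
P − Ia = 9.830 − 0.597 = 71091/7700 ≈ 9.233 in (> 0, runoff occurs)
Q: (71091/7700)² ÷ (94091/7700) = 5053930281/724500700 in (≈ 6.976 in)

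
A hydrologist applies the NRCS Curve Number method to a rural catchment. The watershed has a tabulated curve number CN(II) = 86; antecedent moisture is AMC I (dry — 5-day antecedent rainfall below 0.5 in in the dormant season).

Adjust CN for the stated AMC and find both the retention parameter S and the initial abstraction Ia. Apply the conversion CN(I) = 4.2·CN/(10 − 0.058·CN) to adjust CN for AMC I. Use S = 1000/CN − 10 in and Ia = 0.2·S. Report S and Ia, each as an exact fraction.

Dry (AMC I): CN(I) = 4.2·86/(10 − 0.058·86) = (1806/5)/(1253/250) = 12900/179 ≈ 72.067
Retention S: 1000/CN − 10 with CN=72.067 → S = 500/129 ≈ 3.876 in
Initial abstraction Ia = S/5 = (500/129)/5 = 100/129 ≈ 0.775 in

S = 500/129 in ≈ 3.876 in; Ia = 100/129 in ≈ 0.775 in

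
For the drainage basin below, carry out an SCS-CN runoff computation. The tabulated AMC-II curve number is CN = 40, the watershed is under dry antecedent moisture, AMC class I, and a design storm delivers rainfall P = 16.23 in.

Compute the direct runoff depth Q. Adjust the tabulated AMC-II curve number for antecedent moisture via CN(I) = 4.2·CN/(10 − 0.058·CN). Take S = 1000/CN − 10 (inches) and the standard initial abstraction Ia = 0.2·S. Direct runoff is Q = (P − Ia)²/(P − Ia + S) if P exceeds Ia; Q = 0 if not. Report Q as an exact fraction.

Q = 40462321/21952700 in ≈ 1.843 in

Dry (AMC I): CN(I) = 4.2·40/(10 − 0.058·40) = 168/(192/25) = 175/8 ≈ 21.875
Max retention: S = 1000/(175/8) − 10 = 250/7 in (≈ 35.714 in)
Ia = 0.2·(250/7) = 50/7 in ≈ 7.143 in
Since P=16.230 > Ia=7.143: effective rainfall P−Ia = 6361/700 in
Runoff Q = (P−Ia)²/(P−Ia+S) = (9.087)²/(9.087+35.714) = 40462321/21952700 ≈ 1.843 in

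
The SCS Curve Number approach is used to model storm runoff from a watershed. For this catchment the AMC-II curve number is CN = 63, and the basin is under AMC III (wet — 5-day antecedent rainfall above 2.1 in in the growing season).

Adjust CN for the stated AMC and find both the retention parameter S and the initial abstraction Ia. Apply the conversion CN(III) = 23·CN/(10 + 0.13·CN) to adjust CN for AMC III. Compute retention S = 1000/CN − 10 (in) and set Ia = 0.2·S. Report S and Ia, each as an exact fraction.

S = 3700/1449 in ≈ 2.553 in; Ia = 740/1449 in ≈ 0.511 in

CN(III) from CN(II)=63: (23·63)/(10 + 0.13·63) = 144900/1819 ≈ 79.659
Max retention: S = 1000/(144900/1819) − 10 = 3700/1449 in (≈ 2.553 in)
Ia = 0.2·(3700/1449) = 740/1449 in ≈ 0.511 in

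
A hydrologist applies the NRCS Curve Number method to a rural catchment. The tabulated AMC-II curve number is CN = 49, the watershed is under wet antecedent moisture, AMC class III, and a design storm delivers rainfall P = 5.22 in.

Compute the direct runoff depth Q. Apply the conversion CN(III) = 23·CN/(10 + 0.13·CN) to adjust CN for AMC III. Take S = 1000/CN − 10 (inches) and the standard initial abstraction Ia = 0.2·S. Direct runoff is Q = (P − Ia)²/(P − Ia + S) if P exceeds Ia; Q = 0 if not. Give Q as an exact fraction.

Q = 19706821203/9356861150 in ≈ 2.106 in

Adjust CN=49 to AMC III: 23·49/(10 + 0.13·49) → 1127 ÷ (1637/100) = 112700/1637 ≈ 68.845
Max retention: S = 1000/(112700/1637) − 10 = 5100/1127 in (≈ 4.525 in)
Ia = 0.2S: 0.2·4.525 = 0.905 in (exactly 1020/1127)
Excess rainfall: 5.220 − 0.905 = 4.315 in; P > Ia so Q > 0
Runoff Q = (P−Ia)²/(P−Ia+S) = (4.315)²/(4.315+4.525) = 19706821203/9356861150 ≈ 2.106 in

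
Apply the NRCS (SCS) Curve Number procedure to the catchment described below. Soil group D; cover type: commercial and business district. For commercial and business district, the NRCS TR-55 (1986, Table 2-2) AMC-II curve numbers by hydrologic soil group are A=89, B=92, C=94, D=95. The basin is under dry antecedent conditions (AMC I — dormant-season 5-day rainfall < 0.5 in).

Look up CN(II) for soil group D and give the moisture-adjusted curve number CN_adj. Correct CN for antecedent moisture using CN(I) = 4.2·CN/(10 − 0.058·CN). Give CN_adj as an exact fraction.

NRCS table: commercial and business district, soil group D → CN(II) = 95
CN(I) from CN(II)=95: (4.2·95)/(10 − 0.058·95) = 39900/449 ≈ 88.864

CN_adj = 39900/449 ≈ 88.864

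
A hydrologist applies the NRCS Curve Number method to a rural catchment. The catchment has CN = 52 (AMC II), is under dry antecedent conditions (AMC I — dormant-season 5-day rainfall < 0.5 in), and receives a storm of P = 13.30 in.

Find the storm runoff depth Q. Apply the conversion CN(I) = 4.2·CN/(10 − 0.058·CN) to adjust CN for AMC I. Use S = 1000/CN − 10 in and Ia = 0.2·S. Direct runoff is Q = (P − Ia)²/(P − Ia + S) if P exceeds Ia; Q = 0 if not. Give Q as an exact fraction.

Q = 65658609/25573730 in ≈ 2.567 in

Dry (AMC I): CN(I) = 4.2·52/(10 − 0.058·52) = (1092/5)/(873/125) = 9100/291 ≈ 31.271
S = 1000/(9100/291) − 10 = 2000/91 in ≈ 21.978 in
Ia = 0.2·(2000/91) = 400/91 in ≈ 4.396 in
Excess rainfall: 13.300 − 4.396 = 8.904 in; P > Ia so Q > 0
Q: (8103/910)² ÷ (28103/910) = 65658609/25573730 in (≈ 2.567 in)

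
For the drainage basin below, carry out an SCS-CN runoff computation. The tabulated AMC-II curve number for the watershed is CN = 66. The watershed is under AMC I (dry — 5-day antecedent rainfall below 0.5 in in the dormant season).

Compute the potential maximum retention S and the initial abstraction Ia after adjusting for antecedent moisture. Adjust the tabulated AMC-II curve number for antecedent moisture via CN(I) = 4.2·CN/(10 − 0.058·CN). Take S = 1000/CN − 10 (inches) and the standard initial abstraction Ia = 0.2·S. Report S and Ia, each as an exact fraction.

S = 8500/693 in ≈ 12.266 in; Ia = 1700/693 in ≈ 2.453 in

Adjust CN=66 to AMC I: 4.2·66/(10 − 0.058·66) → (1386/5) ÷ (1543/250) = 69300/1543 ≈ 44.913
S = 1000/(69300/1543) − 10 = 8500/693 in ≈ 12.266 in
Ia = 0.2·(8500/693) = 1700/693 in ≈ 2.453 in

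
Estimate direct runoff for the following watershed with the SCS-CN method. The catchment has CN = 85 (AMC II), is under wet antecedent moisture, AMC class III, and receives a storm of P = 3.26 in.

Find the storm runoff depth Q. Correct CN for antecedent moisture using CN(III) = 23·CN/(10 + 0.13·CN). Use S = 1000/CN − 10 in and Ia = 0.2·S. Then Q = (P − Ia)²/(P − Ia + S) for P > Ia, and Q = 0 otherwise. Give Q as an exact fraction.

Q = 3688497289/1480580150 in ≈ 2.491 in

Wet (AMC III): CN(III) = 23·85/(10 + 0.13·85) = 1955/(421/20) = 39100/421 ≈ 92.874
S = 1000/(39100/421) − 10 = 300/391 in ≈ 0.767 in
Ia = 0.2·(300/391) = 60/391 in ≈ 0.153 in
Since P=3.260 > Ia=0.153: effective rainfall P−Ia = 60733/19550 in
Runoff Q = (P−Ia)²/(P−Ia+S) = (3.107)²/(3.107+0.767) = 3688497289/1480580150 ≈ 2.491 in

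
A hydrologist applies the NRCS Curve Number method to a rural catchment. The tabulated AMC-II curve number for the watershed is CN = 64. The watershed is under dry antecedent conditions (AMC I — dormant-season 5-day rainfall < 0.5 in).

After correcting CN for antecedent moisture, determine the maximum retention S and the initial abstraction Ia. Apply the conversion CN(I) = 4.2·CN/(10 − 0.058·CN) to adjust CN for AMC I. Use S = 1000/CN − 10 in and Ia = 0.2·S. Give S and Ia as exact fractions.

CN(I) from CN(II)=64: (4.2·64)/(10 − 0.058·64) = 5600/131 ≈ 42.748
S = 1000/(5600/131) − 10 = 375/28 in ≈ 13.393 in
Ia = 0.2S: 0.2·13.393 = 2.679 in (exactly 75/28)

S = 375/28 in ≈ 13.393 in; Ia = 75/28 in ≈ 2.679 in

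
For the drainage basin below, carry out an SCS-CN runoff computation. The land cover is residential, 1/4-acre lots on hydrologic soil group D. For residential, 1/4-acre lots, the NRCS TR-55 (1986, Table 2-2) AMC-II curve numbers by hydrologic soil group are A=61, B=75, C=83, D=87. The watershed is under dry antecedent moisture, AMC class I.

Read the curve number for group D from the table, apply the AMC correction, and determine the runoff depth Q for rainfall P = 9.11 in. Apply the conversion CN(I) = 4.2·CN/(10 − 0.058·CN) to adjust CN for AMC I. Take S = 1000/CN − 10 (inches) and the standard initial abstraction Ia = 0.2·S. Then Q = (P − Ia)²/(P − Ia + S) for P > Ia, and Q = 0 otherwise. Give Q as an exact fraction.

Q = 2354374153609/399089331900 in ≈ 5.899 in

NRCS table: residential, 1/4-acre lots, soil group D → CN(II) = 87
Adjust CN=87 to AMC I: 4.2·87/(10 − 0.058·87) → (1827/5) ÷ (2477/500) = 182700/2477 ≈ 73.759
Retention S: 1000/CN − 10 with CN=73.759 → S = 6500/1827 ≈ 3.558 in
Ia = 0.2S: 0.2·3.558 = 0.712 in (exactly 1300/1827)
Excess rainfall: 9.110 − 0.712 = 8.398 in; P > Ia so Q > 0
Q = (1534397/182700)²/((1534397/182700) + 6500/1827) = (2354374153609/33379290000)/(2184397/182700) = 2354374153609/399089331900 in ≈ 5.899 in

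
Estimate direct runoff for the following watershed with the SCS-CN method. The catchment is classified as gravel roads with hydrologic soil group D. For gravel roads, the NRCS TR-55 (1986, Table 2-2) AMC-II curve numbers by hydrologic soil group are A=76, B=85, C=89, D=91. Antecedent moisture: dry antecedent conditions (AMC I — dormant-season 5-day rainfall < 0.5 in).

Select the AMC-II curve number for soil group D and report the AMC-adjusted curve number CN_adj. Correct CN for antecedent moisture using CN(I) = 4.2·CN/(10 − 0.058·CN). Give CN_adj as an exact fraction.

CN_adj = 63700/787 ≈ 80.940

NRCS table: gravel roads, soil group D → CN(II) = 91
CN(I) from CN(II)=91: (4.2·91)/(10 − 0.058·91) = 63700/787 ≈ 80.940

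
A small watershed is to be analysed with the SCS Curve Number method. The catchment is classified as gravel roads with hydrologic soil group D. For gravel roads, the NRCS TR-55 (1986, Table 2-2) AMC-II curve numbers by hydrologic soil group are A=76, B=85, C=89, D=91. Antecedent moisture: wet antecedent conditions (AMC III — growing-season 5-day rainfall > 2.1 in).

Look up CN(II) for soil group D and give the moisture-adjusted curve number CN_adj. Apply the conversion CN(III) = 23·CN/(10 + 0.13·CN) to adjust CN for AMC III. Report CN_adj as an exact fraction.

NRCS table: gravel roads, soil group D → CN(II) = 91
Wet (AMC III): CN(III) = 23·91/(10 + 0.13·91) = 2093/(2183/100) = 209300/2183 ≈ 95.877

CN_adj = 209300/2183 ≈ 95.877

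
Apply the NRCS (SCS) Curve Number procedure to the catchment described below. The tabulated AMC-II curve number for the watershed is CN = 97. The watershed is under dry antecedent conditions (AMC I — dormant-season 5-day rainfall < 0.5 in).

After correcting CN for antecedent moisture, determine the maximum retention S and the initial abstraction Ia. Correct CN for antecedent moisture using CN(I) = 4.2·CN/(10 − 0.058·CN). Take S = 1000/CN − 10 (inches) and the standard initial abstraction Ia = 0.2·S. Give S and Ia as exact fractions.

Dry (AMC I): CN(I) = 4.2·97/(10 − 0.058·97) = (2037/5)/(2187/500) = 67900/729 ≈ 93.141
S = 1000/(67900/729) − 10 = 500/679 in ≈ 0.736 in
Initial abstraction Ia = S/5 = (500/679)/5 = 100/679 ≈ 0.147 in

S = 500/679 in ≈ 0.736 in; Ia = 100/679 in ≈ 0.147 in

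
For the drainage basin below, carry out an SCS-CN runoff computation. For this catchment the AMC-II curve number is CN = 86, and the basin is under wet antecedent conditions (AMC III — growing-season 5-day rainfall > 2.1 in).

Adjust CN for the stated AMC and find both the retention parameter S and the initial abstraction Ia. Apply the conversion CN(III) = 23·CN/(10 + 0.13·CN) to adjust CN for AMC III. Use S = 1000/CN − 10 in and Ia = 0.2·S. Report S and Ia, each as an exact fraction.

Adjust CN=86 to AMC III: 23·86/(10 + 0.13·86) → 1978 ÷ (1059/50) = 98900/1059 ≈ 93.390
Retention S: 1000/CN − 10 with CN=93.390 → S = 700/989 ≈ 0.708 in
Ia = 0.2S: 0.2·0.708 = 0.142 in (exactly 140/989)

S = 700/989 in ≈ 0.708 in; Ia = 140/989 in ≈ 0.142 in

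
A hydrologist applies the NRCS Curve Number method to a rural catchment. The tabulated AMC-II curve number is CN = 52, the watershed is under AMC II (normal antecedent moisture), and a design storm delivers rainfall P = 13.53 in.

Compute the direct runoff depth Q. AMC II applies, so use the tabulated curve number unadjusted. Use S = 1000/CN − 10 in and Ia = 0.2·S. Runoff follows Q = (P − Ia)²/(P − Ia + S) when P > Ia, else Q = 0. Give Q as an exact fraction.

Q = 25633969/3927300 in ≈ 6.527 in

CN(II) = 52; AMC II needs no correction.
Retention S: 1000/CN − 10 with CN=52.000 → S = 120/13 ≈ 9.231 in
Ia = 0.2·(120/13) = 24/13 in ≈ 1.846 in
Excess rainfall: 13.530 − 1.846 = 11.684 in; P > Ia so Q > 0
Q: (15189/1300)² ÷ (27189/1300) = 25633969/3927300 in (≈ 6.527 in)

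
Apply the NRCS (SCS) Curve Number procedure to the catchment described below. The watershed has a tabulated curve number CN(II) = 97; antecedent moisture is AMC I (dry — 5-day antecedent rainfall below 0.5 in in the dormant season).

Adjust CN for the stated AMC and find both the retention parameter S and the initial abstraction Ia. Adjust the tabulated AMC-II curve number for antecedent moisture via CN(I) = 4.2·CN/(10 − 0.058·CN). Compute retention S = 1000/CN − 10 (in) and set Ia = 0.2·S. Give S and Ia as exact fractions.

S = 500/679 in ≈ 0.736 in; Ia = 100/679 in ≈ 0.147 in

Adjust CN=97 to AMC I: 4.2·97/(10 − 0.058·97) → (2037/5) ÷ (2187/500) = 67900/729 ≈ 93.141
S = 1000/(67900/729) − 10 = 500/679 in ≈ 0.736 in
Ia = 0.2·(500/679) = 100/679 in ≈ 0.147 in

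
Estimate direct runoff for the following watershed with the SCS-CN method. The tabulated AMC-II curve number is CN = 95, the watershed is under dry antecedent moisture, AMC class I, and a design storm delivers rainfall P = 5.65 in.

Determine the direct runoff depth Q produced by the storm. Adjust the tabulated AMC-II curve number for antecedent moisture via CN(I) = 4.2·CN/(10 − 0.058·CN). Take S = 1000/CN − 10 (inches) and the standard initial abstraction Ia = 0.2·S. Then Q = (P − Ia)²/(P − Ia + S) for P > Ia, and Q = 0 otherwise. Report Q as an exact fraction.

Adjust CN=95 to AMC I: 4.2·95/(10 − 0.058·95) → 399 ÷ (449/100) = 39900/449 ≈ 88.864
Retention S: 1000/CN − 10 with CN=88.864 → S = 500/399 ≈ 1.253 in
Ia = 0.2S: 0.2·1.253 = 0.251 in (exactly 100/399)
Excess rainfall: 5.650 − 0.251 = 5.399 in; P > Ia so Q > 0
Q: (43087/7980)² ÷ (53087/7980) = 1856489569/423634260 in (≈ 4.382 in)

Q = 1856489569/423634260 in ≈ 4.382 in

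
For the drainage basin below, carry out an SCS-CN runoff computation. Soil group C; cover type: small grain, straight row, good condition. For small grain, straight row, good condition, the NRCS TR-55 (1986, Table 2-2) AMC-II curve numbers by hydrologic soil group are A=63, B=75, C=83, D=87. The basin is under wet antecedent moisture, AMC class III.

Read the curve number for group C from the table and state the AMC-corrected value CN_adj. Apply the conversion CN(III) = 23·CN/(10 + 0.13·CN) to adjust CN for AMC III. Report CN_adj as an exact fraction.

NRCS table: small grain, straight row, good condition, soil group C → CN(II) = 83
Wet (AMC III): CN(III) = 23·83/(10 + 0.13·83) = 1909/(2079/100) = 190900/2079 ≈ 91.823

CN_adj = 190900/2079 ≈ 91.823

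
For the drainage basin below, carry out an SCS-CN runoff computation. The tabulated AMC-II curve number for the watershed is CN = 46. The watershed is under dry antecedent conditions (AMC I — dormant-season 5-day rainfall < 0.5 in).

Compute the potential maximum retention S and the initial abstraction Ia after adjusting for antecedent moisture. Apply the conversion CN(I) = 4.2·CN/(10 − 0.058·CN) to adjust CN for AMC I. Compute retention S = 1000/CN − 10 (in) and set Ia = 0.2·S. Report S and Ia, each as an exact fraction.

S = 4500/161 in ≈ 27.950 in; Ia = 900/161 in ≈ 5.590 in

CN(I) from CN(II)=46: (4.2·46)/(10 − 0.058·46) = 16100/611 ≈ 26.350
S = 1000/(16100/611) − 10 = 4500/161 in ≈ 27.950 in
Ia = 0.2·(4500/161) = 900/161 in ≈ 5.590 in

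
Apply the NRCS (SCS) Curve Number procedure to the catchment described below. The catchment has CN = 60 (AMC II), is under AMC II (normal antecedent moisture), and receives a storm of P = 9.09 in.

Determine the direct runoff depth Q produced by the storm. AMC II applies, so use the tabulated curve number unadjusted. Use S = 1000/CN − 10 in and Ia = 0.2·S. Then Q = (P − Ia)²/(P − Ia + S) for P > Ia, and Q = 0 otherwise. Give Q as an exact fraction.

Q = 5414929/1298100 in ≈ 4.171 in

Average conditions: CN = 60 (no AMC adjustment).
Max retention: S = 1000/60 − 10 = 20/3 in (≈ 6.667 in)
Ia = 0.2·(20/3) = 4/3 in ≈ 1.333 in
Since P=9.090 > Ia=1.333: effective rainfall P−Ia = 2327/300 in
Q = (2327/300)²/((2327/300) + 20/3) = (5414929/90000)/(4327/300) = 5414929/1298100 in ≈ 4.171 in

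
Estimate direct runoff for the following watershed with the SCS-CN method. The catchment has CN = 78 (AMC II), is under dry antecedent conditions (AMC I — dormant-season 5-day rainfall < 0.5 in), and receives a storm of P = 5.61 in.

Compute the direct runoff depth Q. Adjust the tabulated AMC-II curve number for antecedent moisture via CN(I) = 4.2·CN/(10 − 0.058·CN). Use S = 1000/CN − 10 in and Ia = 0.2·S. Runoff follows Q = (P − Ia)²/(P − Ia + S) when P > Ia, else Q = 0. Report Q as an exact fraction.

Q = 11101962971/6696881100 in ≈ 1.658 in

Dry (AMC I): CN(I) = 4.2·78/(10 − 0.058·78) = (1638/5)/(1369/250) = 81900/1369 ≈ 59.825
Max retention: S = 1000/(81900/1369) − 10 = 5500/819 in (≈ 6.716 in)
Ia = 0.2·(5500/819) = 1100/819 in ≈ 1.343 in
Since P=5.610 > Ia=1.343: effective rainfall P−Ia = 349459/81900 in
Runoff Q = (P−Ia)²/(P−Ia+S) = (4.267)²/(4.267+6.716) = 11101962971/6696881100 ≈ 1.658 in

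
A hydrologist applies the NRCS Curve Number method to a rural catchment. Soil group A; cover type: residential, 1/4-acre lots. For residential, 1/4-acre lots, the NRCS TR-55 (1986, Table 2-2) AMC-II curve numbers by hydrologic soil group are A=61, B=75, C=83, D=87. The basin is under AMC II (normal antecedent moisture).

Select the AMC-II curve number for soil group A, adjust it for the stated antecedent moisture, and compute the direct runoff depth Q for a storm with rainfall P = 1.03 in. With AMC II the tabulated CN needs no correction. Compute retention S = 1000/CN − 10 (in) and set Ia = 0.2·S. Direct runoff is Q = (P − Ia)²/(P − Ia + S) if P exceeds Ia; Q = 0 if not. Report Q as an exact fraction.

Q = 0 in ≈ 0.000 in

NRCS table: residential, 1/4-acre lots, soil group A → CN(II) = 61
CN(II) = 61; AMC II needs no correction.
Max retention: S = 1000/61 − 10 = 390/61 in (≈ 6.393 in)
Initial abstraction Ia = S/5 = (390/61)/5 = 78/61 ≈ 1.279 in
P = 1.030 ≤ Ia = 1.279 in: entire storm abstracted, Q = 0.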